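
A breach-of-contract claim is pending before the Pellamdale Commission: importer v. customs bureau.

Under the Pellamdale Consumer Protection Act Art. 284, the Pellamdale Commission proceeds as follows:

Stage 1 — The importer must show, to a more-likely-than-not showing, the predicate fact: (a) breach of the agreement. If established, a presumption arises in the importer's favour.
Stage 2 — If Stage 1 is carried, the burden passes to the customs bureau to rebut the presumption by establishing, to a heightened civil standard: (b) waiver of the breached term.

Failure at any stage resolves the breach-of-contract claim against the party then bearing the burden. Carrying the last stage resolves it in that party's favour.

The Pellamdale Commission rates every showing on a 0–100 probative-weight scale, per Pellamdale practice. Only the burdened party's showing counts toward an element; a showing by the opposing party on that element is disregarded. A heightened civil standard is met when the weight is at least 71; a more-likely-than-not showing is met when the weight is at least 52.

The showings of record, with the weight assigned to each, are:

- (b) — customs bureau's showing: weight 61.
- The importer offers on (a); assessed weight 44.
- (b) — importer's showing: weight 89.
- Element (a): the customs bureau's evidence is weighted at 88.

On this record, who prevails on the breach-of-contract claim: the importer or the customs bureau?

customs bureau

At Stage 1 the importer must meet a more-likely-than-not showing (weight is at least 52): on (a) the weight is 44 (the customs bureau's 88 is given no effect), which does not reach 52, so (a) does not meet the standard.
  Not every element is met, so the importer fails to carry Stage 1.
The analysis ends at Stage 1; the customs bureau prevails.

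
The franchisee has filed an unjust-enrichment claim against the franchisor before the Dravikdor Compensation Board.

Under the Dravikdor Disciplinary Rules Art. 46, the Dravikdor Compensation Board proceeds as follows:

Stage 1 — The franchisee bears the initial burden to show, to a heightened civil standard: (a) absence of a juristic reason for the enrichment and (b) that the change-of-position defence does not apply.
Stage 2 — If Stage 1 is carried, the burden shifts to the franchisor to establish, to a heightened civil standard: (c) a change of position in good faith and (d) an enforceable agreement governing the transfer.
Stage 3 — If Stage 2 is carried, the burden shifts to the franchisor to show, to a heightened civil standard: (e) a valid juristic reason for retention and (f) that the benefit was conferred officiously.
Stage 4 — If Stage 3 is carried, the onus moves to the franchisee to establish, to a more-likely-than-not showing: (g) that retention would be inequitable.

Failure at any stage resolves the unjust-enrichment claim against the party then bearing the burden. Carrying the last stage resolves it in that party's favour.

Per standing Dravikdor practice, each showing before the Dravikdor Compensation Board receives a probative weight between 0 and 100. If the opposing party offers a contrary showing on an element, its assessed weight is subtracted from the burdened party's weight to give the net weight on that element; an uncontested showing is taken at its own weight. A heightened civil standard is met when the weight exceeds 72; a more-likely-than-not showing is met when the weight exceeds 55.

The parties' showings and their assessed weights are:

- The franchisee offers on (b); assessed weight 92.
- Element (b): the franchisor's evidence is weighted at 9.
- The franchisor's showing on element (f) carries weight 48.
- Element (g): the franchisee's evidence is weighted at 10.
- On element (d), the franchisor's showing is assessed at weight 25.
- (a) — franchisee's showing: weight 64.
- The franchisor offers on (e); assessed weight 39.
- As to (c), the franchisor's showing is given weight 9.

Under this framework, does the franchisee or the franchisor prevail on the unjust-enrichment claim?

franchisor

Stage 1 (franchisee, a heightened civil standard, weight exceeds 72): (a) 64 ≤ 72 — fails; (b) net 92−9=83 > 72 — meets.
  The franchisee does not carry Stage 1.
So the franchisor prevails.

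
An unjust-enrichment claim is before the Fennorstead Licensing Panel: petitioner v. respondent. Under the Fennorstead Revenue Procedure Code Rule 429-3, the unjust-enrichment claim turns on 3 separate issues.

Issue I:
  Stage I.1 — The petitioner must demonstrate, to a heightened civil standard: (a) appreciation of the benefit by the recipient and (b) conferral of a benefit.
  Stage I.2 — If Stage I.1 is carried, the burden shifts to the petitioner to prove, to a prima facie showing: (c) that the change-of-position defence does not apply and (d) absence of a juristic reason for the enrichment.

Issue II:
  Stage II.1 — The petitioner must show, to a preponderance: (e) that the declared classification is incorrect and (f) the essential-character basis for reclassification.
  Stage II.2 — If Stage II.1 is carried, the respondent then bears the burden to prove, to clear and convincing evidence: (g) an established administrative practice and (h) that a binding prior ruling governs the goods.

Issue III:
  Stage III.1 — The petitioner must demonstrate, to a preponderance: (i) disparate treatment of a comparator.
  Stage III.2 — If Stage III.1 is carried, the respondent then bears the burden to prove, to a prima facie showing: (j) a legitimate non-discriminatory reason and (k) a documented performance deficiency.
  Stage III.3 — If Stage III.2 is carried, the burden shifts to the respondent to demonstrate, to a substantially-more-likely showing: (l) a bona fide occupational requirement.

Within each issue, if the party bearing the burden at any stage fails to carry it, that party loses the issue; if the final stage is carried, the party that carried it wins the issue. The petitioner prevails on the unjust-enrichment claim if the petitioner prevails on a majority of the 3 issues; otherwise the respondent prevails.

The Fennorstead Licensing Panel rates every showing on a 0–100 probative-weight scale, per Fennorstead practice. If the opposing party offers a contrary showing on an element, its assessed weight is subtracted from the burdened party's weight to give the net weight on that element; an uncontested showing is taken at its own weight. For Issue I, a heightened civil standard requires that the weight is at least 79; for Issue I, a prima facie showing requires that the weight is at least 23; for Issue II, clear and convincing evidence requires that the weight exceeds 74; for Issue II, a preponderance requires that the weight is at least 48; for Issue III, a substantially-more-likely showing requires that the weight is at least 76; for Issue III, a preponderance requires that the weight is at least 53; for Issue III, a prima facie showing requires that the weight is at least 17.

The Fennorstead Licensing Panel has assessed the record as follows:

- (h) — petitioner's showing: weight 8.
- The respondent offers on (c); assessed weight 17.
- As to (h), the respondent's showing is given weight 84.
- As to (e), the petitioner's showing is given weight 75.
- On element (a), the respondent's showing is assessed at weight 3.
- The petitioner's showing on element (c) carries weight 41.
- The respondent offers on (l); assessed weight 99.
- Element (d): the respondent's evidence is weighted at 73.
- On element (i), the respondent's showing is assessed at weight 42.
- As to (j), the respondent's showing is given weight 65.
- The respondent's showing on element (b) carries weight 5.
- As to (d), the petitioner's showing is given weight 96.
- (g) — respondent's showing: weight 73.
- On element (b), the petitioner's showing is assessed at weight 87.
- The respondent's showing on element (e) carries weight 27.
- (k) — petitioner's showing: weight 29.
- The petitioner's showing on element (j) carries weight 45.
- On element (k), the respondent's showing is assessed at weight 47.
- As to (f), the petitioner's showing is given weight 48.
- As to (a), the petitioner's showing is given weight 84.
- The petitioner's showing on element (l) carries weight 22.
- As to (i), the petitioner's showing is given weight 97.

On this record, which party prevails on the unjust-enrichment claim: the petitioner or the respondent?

petitioner

— Issue I —
Stage I.1 (petitioner, a heightened civil standard, weight is at least 79): (a) net 84−3=81 ≥ 79 — meets; (b) net 87−5=82 ≥ 79 — meets.
  Stage I.1 carried; the burden remains with the petitioner.
Stage I.2 (petitioner, a prima facie showing, weight is at least 23): (c) net 41−17=24 ≥ 23 — meets; (d) net 96−73=23 ≥ 23 — meets.
  The petitioner carries the last stage.
Every stage carried; the petitioner prevails on this issue.
— Issue II —
Stage II.1 (petitioner, a preponderance, weight is at least 48): (e) net 75−27=48 ≥ 48 — meets; (f) 48 ≥ 48 — meets.
  The petitioner carries Stage II.1; the respondent now bears the burden.
Stage II.2 (respondent, clear and convincing evidence, weight exceeds 74): (g) 73 ≤ 74 — fails; (h) net 84−8=76 > 74 — meets.
  Stage II.2 not carried; the respondent fails its burden.
The petitioner prevails on this issue.
— Issue III —
At Stage III.1 the petitioner must meet a preponderance (weight is at least 53): on (i) the weight is 97 less the opposing 42 gives net 55, which does reach 53, so (i) meets the standard.
  The petitioner carries Stage III.1; the respondent now bears the burden.
At Stage III.2 the respondent must meet a prima facie showing (weight is at least 17): on (j) the weight is 65 less the opposing 45 gives net 20, ≥ 17, so (j) meets the standard; on (k) the weight is 47 less the opposing 29 gives net 18, ≥ 17, so (k) meets the standard.
  Stage III.2 is satisfied; the respondent continues to bear the burden.
At Stage III.3 the respondent must meet a substantially-more-likely showing (weight is at least 76): on (l) the weight is 99 less the opposing 22 gives net 77, ≥ 76, so (l) meets the standard.
  Stage III.3 carried; the final stage is satisfied.
With every stage satisfied, the respondent prevails on this issue.
Per-issue: Issue I → petitioner; Issue II → petitioner; Issue III → respondent. The petitioner must prevail on a majority of issues; overall, the petitioner prevails.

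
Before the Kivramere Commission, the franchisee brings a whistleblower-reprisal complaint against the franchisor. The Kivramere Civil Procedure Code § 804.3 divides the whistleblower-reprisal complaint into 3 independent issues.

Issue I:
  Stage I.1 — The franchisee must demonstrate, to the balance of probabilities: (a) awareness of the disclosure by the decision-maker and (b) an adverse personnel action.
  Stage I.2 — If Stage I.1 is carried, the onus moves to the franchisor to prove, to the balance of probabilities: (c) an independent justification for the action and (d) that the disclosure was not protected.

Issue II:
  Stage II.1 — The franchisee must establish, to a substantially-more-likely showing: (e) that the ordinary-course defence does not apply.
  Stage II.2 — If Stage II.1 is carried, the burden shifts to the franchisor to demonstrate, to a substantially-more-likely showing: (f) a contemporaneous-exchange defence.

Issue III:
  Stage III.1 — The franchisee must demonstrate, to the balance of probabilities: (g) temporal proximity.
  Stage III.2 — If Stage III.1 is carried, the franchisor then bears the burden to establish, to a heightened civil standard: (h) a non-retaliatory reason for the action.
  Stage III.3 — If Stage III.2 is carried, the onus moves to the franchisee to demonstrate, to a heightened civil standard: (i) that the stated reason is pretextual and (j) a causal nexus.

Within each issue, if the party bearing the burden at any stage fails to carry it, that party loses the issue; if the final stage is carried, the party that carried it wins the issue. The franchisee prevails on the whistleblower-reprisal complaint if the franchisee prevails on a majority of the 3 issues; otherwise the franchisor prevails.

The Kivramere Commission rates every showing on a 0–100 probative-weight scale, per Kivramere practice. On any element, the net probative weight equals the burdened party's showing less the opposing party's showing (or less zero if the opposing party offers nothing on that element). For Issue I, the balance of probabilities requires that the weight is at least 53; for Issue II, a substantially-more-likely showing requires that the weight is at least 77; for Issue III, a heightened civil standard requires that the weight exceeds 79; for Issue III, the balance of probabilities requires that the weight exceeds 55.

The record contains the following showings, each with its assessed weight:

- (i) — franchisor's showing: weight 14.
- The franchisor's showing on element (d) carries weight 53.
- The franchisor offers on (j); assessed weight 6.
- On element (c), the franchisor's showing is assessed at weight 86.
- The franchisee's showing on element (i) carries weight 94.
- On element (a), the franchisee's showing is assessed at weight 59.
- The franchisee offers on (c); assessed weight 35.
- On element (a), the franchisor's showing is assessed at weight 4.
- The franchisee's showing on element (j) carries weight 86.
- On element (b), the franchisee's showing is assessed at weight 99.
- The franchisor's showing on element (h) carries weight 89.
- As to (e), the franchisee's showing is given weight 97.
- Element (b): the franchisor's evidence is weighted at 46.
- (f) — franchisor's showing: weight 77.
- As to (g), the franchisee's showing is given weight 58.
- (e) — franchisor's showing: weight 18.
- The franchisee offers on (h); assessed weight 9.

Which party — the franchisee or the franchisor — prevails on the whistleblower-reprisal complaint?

franchisee

— Issue I —
At Stage I.1 the franchisee must meet the balance of probabilities (weight is at least 53): on (a) the weight is 59 less the opposing 4 gives net 55, ≥ 53, so (a) meets the standard; on (b) the weight is 99 less the opposing 46 gives net 53, which does reach 53, so (b) meets the standard.
  The franchisee carries Stage I.1; the franchisor now bears the burden.
At Stage I.2 the franchisor must meet the balance of probabilities (weight is at least 53): on (c) the weight is 86 less the opposing 35 gives net 51, which does not reach 53, so (c) does not meet the standard; on (d) the weight is 53, which does reach 53, so (d) meets the standard.
  Stage I.2 not carried; the franchisor fails its burden.
The analysis ends at Stage I.2; the franchisee prevails on this issue.
— Issue II —
Stage II.1 (franchisee, a substantially-more-likely showing, weight is at least 77): (e) net 97−18=79 ≥ 77 — meets.
  Stage II.1 carried; the burden shifts to the franchisor.
Stage II.2 (franchisor, a substantially-more-likely showing, weight is at least 77): (f) 77 ≥ 77 — meets.
  Stage II.2 carried; the final stage is satisfied.
Every stage carried; the franchisor prevails on this issue.
— Issue III —
At Stage III.1 the franchisee must meet the balance of probabilities (weight exceeds 55): on (g) the weight is 58, > 55, so (g) meets the standard.
  Stage III.1 carried; the burden shifts to the franchisor.
At Stage III.2 the franchisor must meet a heightened civil standard (weight exceeds 79): on (h) the weight is 89 less the opposing 9 gives net 80, > 79, so (h) meets the standard.
  All elements met. The burden passes to the franchisee.
At Stage III.3 the franchisee must meet a heightened civil standard (weight exceeds 79): on (i) the weight is 94 less the opposing 14 gives net 80, > 79, so (i) meets the standard; on (j) the weight is 86 less the opposing 6 gives net 80, > 79, so (j) meets the standard.
  Stage III.3 carried; the final stage is satisfied.
Every stage carried; the franchisee prevails on this issue.
Per-issue: Issue I → franchisee; Issue II → franchisor; Issue III → franchisee. The franchisee must prevail on a majority of issues; overall, the franchisee prevails.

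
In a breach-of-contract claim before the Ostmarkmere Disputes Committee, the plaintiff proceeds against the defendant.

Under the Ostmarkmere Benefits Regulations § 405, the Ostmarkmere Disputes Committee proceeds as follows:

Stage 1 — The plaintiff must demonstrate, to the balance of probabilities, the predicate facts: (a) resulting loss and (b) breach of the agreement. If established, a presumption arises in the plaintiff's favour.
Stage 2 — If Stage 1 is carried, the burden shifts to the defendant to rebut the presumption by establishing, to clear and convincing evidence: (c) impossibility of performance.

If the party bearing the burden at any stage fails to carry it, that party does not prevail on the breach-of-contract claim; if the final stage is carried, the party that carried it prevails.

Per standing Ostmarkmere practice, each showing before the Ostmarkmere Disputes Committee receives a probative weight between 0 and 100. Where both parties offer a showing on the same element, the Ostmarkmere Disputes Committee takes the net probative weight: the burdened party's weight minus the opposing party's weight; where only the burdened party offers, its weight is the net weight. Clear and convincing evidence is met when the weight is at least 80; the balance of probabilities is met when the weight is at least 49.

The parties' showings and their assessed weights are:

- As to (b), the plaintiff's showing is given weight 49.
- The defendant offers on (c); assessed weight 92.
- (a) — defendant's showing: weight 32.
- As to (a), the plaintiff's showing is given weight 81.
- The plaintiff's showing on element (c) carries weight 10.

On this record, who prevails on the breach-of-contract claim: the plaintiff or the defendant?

Stage 1 — burden on plaintiff; standard: the balance of probabilities (weight is at least 49).
    (a): 81 − 32 = 49 ≥ 49 [met]
    (b): 49 ≥ 49 [met]
  Stage 1 carried; the burden shifts to the defendant.
Stage 2 — burden on defendant; standard: clear and convincing evidence (weight is at least 80).
    (c): 92 − 10 = 82 ≥ 80 [met]
  The defendant carries the last stage.
All stages carried — the defendant prevails.

defendant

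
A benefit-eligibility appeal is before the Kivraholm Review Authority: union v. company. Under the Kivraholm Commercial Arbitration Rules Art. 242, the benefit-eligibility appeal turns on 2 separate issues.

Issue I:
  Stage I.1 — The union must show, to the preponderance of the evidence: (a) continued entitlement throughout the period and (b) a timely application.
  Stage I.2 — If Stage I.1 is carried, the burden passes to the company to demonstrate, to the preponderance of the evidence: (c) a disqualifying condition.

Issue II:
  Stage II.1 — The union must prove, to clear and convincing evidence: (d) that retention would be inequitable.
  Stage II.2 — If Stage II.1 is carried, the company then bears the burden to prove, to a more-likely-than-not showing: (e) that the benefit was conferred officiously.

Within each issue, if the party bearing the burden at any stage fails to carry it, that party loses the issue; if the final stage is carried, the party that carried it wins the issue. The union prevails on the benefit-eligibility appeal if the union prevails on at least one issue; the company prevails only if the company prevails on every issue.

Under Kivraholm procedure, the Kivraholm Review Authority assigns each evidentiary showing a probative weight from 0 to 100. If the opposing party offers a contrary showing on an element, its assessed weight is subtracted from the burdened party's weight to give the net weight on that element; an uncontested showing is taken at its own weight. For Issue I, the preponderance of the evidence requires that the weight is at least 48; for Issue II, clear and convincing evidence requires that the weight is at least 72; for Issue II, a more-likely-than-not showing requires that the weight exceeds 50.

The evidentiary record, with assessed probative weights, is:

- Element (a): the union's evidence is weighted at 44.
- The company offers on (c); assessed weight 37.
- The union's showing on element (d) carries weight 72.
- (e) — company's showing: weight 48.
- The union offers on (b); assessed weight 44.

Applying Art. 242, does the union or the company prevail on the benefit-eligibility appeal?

— Issue I —
At Stage I.1 the union must meet the preponderance of the evidence (weight is at least 48): on (a) the weight is 44, which does not reach 48, so (a) does not meet the standard; on (b) the weight is 44, < 48, so (b) does not meet the standard.
  Not every element is met, so the union fails to carry Stage I.1.
So the company prevails on this issue.
— Issue II —
Stage II.1 (union, clear and convincing evidence, weight is at least 72): (d) 72 ≥ 72 — meets.
  The union carries Stage II.1; the company now bears the burden.
Stage II.2 (company, a more-likely-than-not showing, weight exceeds 50): (e) 48 ≤ 50 — fails.
  Stage II.2 not carried; the company fails its burden.
The union prevails on this issue.
Per-issue: Issue I → company; Issue II → union. The union must prevail on at least one issue; overall, the union prevails.

union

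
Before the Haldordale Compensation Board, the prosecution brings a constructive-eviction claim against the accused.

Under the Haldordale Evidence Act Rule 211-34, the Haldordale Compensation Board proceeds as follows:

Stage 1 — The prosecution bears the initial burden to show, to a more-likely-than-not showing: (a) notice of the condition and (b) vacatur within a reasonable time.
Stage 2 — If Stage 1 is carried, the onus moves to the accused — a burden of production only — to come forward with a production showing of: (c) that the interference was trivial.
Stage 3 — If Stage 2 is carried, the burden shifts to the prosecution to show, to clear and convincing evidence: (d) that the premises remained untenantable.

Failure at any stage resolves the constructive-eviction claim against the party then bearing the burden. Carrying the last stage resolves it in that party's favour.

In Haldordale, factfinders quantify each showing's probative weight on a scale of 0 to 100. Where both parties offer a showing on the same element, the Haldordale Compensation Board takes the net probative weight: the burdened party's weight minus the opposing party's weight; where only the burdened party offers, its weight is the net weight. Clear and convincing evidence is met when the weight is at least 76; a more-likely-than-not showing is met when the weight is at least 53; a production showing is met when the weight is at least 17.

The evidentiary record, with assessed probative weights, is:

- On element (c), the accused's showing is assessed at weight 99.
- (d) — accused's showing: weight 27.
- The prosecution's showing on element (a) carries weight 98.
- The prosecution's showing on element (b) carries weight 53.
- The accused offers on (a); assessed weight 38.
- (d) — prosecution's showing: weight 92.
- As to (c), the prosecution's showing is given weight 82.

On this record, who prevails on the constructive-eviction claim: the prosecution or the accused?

accused

Stage 1 (prosecution, a more-likely-than-not showing, weight is at least 53): (a) net 98−38=60 ≥ 53 — meets; (b) 53 ≥ 53 — meets.
  The prosecution carries Stage 1; the accused now bears the burden.
Stage 2 (accused, a production showing, weight is at least 17): (c) net 99−82=17 ≥ 17 — meets.
  Stage 2 carried; the burden shifts to the prosecution.
Stage 3 (prosecution, clear and convincing evidence, weight is at least 76): (d) net 92−27=65 < 76 — fails.
  Stage 3 not carried; the prosecution fails its burden.
So the accused prevails.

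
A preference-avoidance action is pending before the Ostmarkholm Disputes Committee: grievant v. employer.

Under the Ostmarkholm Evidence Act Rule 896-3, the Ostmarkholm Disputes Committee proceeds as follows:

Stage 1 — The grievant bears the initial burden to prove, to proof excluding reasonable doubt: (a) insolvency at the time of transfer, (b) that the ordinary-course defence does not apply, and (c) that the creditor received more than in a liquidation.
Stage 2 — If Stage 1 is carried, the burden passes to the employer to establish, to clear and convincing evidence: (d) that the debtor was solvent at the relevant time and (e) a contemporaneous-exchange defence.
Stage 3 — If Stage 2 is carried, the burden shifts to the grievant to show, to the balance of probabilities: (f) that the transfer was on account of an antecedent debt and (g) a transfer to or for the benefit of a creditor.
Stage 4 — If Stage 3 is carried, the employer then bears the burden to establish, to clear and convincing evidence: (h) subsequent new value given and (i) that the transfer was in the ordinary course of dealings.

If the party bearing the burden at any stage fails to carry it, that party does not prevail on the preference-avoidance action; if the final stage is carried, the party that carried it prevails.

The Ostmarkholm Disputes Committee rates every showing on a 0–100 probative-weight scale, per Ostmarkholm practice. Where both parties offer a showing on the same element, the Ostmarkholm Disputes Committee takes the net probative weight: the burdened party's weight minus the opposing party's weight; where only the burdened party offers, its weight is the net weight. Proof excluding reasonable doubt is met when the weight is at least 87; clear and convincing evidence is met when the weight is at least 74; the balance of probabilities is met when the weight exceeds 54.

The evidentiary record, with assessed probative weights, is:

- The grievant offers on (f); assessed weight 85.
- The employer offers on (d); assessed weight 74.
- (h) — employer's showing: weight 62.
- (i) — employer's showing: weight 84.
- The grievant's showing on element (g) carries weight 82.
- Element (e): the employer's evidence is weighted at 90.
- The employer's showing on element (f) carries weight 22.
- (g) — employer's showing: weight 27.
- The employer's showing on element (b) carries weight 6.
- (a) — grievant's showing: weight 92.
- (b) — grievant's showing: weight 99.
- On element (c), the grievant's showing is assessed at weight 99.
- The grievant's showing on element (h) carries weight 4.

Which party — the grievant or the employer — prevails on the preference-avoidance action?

grievant

At Stage 1 the grievant must meet proof excluding reasonable doubt (weight is at least 87): on (a) the weight is 92, ≥ 87, so (a) meets the standard; on (b) the weight is 99 less the opposing 6 gives net 93, ≥ 87, so (b) meets the standard; on (c) the weight is 99, which does reach 87, so (c) meets the standard.
  All elements met. The burden passes to the employer.
At Stage 2 the employer must meet clear and convincing evidence (weight is at least 74): on (d) the weight is 74, ≥ 74, so (d) meets the standard; on (e) the weight is 90, ≥ 74, so (e) meets the standard.
  The employer carries Stage 2; the grievant now bears the burden.
At Stage 3 the grievant must meet the balance of probabilities (weight exceeds 54): on (f) the weight is 85 less the opposing 22 gives net 63, which does exceed 54, so (f) meets the standard; on (g) the weight is 82 less the opposing 27 gives net 55, which does exceed 54, so (g) meets the standard.
  All elements met. The burden passes to the employer.
At Stage 4 the employer must meet clear and convincing evidence (weight is at least 74): on (h) the weight is 62 less the opposing 4 gives net 58, < 74, so (h) does not meet the standard; on (i) the weight is 84, ≥ 74, so (i) meets the standard.
  The employer does not carry Stage 4.
The analysis ends at Stage 4; the grievant prevails.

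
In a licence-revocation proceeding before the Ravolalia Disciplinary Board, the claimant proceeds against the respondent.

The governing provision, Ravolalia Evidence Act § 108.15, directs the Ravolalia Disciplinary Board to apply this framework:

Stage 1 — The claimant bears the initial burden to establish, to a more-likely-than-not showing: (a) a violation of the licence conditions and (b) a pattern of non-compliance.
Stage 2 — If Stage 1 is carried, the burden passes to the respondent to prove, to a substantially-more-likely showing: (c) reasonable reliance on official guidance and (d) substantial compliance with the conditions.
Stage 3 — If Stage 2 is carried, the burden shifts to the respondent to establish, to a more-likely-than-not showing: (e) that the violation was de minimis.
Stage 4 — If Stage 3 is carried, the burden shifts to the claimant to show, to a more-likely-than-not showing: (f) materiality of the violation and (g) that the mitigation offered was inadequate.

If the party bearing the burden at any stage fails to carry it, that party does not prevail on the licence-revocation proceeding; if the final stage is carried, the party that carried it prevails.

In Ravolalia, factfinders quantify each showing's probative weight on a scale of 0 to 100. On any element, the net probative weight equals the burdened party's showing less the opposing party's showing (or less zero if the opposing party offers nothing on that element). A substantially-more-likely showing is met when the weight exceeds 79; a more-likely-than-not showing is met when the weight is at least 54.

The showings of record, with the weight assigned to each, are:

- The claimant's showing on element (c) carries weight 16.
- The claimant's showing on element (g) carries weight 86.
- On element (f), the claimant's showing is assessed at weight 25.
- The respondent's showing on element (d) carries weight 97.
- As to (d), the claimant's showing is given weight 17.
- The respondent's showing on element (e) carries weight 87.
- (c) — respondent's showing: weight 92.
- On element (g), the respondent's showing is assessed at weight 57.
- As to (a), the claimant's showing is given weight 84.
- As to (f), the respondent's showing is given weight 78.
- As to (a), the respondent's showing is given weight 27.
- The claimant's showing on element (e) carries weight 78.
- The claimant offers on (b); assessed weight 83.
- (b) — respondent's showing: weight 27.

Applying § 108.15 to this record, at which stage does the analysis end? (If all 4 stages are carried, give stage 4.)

stage 2

Stage 1 (claimant, a more-likely-than-not showing, weight is at least 54): (a) net 84−27=57 ≥ 54 — meets; (b) net 83−27=56 ≥ 54 — meets.
  The claimant carries Stage 1; the respondent now bears the burden.
Stage 2 (respondent, a substantially-more-likely showing, weight exceeds 79): (c) net 92−16=76 ≤ 79 — fails; (d) net 97−17=80 > 79 — meets.
  The respondent does not carry Stage 2.
So the claimant prevails.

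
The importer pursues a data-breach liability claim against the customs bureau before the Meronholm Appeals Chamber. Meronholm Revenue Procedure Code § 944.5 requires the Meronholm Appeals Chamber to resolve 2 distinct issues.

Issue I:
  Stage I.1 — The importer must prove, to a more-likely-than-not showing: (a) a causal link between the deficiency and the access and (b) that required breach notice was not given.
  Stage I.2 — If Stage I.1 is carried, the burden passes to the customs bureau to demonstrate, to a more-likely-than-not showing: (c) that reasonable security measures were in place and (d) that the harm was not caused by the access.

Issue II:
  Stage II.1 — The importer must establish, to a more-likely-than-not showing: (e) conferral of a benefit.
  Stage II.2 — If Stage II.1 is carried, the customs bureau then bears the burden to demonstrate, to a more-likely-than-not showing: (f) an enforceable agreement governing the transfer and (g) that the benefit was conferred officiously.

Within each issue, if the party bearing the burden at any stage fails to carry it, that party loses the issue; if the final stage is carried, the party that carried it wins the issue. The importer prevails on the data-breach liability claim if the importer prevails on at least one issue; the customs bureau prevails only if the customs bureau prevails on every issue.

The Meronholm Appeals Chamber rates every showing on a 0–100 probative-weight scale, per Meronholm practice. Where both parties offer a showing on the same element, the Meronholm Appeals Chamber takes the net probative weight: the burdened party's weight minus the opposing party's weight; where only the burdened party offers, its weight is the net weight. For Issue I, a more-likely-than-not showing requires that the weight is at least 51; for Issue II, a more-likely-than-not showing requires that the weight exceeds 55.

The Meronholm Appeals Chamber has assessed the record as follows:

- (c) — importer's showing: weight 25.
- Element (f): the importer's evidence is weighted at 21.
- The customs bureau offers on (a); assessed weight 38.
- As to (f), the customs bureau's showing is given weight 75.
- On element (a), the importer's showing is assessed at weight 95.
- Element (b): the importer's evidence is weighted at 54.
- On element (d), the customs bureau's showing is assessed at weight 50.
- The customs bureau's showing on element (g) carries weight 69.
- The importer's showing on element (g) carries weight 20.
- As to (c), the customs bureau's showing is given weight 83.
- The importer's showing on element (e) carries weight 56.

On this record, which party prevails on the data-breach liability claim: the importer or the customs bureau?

importer

— Issue I —
At Stage I.1 the importer must meet a more-likely-than-not showing (weight is at least 51): on (a) the weight is 95 less the opposing 38 gives net 57, ≥ 51, so (a) meets the standard; on (b) the weight is 54, ≥ 51, so (b) meets the standard.
  The importer carries Stage I.1; the customs bureau now bears the burden.
At Stage I.2 the customs bureau must meet a more-likely-than-not showing (weight is at least 51): on (c) the weight is 83 less the opposing 25 gives net 58, ≥ 51, so (c) meets the standard; on (d) the weight is 50, < 51, so (d) does not meet the standard.
  Stage I.2 not carried; the customs bureau fails its burden.
The analysis ends at Stage I.2; the importer prevails on this issue.
— Issue II —
Stage II.1 (importer, a more-likely-than-not showing, weight exceeds 55): (e) 56 > 55 — meets.
  Stage II.1 carried; the burden shifts to the customs bureau.
Stage II.2 (customs bureau, a more-likely-than-not showing, weight exceeds 55): (f) net 75−21=54 ≤ 55 — fails; (g) net 69−20=49 ≤ 55 — fails.
  Not every element is met, so the customs bureau fails to carry Stage II.2.
The analysis ends at Stage II.2; the importer prevails on this issue.
Per-issue: Issue I → importer; Issue II → importer. The importer must prevail on at least one issue; overall, the importer prevails.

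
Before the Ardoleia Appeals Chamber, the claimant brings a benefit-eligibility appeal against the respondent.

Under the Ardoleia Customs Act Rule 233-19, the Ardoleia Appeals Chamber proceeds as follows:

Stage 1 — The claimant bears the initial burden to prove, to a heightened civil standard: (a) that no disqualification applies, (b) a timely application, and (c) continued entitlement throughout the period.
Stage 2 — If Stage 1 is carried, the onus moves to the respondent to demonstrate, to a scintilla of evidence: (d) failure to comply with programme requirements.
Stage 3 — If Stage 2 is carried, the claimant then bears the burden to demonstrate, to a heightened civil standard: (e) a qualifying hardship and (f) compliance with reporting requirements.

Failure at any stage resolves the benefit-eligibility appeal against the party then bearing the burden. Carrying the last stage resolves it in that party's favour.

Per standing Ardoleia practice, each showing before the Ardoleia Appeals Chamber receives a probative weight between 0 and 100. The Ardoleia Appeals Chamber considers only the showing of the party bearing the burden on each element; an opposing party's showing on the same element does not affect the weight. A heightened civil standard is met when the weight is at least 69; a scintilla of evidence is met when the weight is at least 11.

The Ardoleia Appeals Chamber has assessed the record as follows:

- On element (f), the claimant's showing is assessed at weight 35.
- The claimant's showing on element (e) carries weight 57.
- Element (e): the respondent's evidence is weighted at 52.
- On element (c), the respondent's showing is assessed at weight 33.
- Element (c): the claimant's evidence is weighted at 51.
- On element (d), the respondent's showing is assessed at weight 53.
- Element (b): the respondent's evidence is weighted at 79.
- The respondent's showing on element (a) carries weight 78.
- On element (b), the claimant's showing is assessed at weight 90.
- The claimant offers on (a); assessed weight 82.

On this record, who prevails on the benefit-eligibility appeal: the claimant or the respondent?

respondent

Stage 1 (claimant, a heightened civil standard, weight is at least 69): (a) 82 (respondent's 78 disregarded) ≥ 69 — meets; (b) 90 (respondent's 79 disregarded) ≥ 69 — meets; (c) 51 (respondent's 33 disregarded) < 69 — fails.
  Not every element is met, so the claimant fails to carry Stage 1.
So the respondent prevails.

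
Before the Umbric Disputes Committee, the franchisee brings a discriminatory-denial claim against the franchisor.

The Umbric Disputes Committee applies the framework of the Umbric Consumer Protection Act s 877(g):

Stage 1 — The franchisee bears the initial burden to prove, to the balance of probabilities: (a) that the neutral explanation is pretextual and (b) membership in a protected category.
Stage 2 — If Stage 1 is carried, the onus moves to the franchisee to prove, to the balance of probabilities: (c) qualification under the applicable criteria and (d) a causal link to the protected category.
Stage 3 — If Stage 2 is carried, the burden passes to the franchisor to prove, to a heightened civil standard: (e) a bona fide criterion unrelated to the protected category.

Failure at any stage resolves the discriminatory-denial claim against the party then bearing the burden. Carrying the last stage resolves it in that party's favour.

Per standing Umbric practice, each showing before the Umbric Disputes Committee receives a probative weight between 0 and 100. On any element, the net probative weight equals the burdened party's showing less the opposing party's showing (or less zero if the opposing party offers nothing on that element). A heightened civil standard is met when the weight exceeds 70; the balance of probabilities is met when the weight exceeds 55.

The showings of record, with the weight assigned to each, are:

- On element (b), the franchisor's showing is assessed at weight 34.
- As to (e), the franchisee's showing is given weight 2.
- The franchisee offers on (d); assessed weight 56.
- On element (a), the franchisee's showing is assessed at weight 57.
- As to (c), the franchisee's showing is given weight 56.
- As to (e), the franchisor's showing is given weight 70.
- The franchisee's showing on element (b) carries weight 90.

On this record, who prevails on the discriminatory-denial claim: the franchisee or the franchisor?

At Stage 1 the franchisee must meet the balance of probabilities (weight exceeds 55): on (a) the weight is 57, > 55, so (a) meets the standard; on (b) the weight is 90 less the opposing 34 gives net 56, which does exceed 55, so (b) meets the standard.
  Stage 1 carried; the burden remains with the franchisee.
At Stage 2 the franchisee must meet the balance of probabilities (weight exceeds 55): on (c) the weight is 56, > 55, so (c) meets the standard; on (d) the weight is 56, > 55, so (d) meets the standard.
  The franchisee carries Stage 2; the franchisor now bears the burden.
At Stage 3 the franchisor must meet a heightened civil standard (weight exceeds 70): on (e) the weight is 70 less the opposing 2 gives net 68, ≤ 70, so (e) does not meet the standard.
  Not every element is met, so the franchisor fails to carry Stage 3.
So the franchisee prevails.

franchisee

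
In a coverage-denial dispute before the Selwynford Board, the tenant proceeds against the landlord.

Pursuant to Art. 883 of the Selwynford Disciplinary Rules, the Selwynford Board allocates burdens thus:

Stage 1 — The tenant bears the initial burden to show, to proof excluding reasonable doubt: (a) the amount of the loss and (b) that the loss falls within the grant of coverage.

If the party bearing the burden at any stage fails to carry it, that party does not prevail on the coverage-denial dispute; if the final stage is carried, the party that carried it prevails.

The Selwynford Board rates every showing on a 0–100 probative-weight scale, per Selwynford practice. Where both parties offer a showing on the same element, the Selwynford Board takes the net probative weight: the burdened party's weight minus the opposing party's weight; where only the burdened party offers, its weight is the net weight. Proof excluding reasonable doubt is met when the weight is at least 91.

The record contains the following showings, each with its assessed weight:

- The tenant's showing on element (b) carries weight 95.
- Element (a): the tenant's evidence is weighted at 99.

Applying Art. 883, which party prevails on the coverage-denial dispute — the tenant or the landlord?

Stage 1 (tenant, proof excluding reasonable doubt, weight is at least 91): (a) 99 ≥ 91 — meets; (b) 95 ≥ 91 — meets.
  Stage 1 carried; the final stage is satisfied.
Every stage carried; the tenant prevails.

tenant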